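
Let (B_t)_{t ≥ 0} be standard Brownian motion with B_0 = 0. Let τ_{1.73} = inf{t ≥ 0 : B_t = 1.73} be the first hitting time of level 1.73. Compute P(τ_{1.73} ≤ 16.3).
P(τ_{1.73} ≤ 16.3) = 2(1 − Φ(1.73/√16.3)) = 2(1 − Φ(0.4285)) ≈ 0.6683

By the reflection principle for standard BM, P(τ_b ≤ t) = 2 · P(B_t ≥ b). Since B_t ~ N(0, t), P(B_t ≥ 1.73) = 1 − Φ(1.73/√t) = 1 − Φ(1.73/√16.3) = 1 − Φ(0.4285) ≈ 0.33414. Doubling: P(τ_{1.73} ≤ 16.3) ≈ 2 · 0.33414 = 0.66828 ≈ 0.6683.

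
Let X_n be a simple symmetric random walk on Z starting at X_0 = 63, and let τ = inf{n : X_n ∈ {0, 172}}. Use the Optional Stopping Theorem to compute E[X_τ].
E[X_τ] = 63

X_n is a martingale and τ is a bounded-mean stopping time (indeed τ is finite a.s. with bounded expectation since the walk is in a bounded region). By the OST, E[X_τ] = E[X_0] = 63. Equivalently: E[X_τ] = 172 · P(hit 172 first) + 0 · P(hit 0 first) = 172 · (63/172) = 63.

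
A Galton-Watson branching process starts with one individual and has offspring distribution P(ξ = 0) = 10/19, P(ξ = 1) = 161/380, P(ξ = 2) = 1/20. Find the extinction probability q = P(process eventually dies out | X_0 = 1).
q = 1

Mean offspring μ = 0·10/19 + 1·161/380 + 2·1/20 = 199/380 ≤ 1. For μ ≤ 1 with offspring not concentrated at 1, the Galton-Watson process goes extinct almost surely, so q = 1.
(Algebraic check: The pgf is f(s) = 10/19 + 161/380·s + 1/20·s². The extinction probability q is the smallest fixed point of f in [0, 1]. Setting s = f(s):
  1/20·s² + (161/380 − 1)·s + 10/19 = 0
  1/20·s² − (10/19 + 1/20)·s + 10/19 = 0
which factors as (s − 1)·(1/20·s − 10/19) = 0, giving roots s = 1 and s = (10/19)/(1/20) = 200/19. Since 200/19 ≥ 1, the smallest root in [0, 1] is s = 1.)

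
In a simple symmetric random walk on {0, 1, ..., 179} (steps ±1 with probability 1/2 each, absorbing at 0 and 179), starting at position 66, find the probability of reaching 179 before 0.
P(hit 179 before 0) = 66/179

Let u_k = P(hit 179 before 0 | start at k). Then u_0 = 0, u_179 = 1, and u_k = u_{k-1}/2 + u_{k+1}/2 for 1 ≤ k ≤ 178. This harmonic recurrence is solved by u_k = k/179, giving u_66 = 66/179.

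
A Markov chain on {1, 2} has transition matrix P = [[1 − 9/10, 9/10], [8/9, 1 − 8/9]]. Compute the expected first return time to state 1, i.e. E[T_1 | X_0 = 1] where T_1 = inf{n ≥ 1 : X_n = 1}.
E[T_1 | X_0 = 1] = 1/π_1 = 161/80

For an irreducible recurrent Markov chain with stationary distribution π, E[T_i | X_0 = i] = 1/π_i (Kac's formula). Here π_1 = (8/9)/(9/10 + 8/9) = (8/9)/(161/90) = 80/161, so E[T_1 | X_0 = 1] = 1/π_1 = (9/10 + 8/9)/(8/9) = (161/90)/(8/9) = 161/80.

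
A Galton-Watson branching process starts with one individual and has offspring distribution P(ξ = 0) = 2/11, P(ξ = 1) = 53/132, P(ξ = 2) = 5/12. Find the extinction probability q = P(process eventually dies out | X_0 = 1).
q = 24/55

The pgf is f(s) = 2/11 + 53/132·s + 5/12·s². The extinction probability q is the smallest fixed point of f in [0, 1]. Setting s = f(s):
  5/12·s² + (53/132 − 1)·s + 2/11 = 0
  5/12·s² − (2/11 + 5/12)·s + 2/11 = 0
which factors as (s − 1)·(5/12·s − 2/11) = 0, giving roots s = 1 and s = (2/11)/(5/12) = 24/55.
Mean offspring μ = 53/132 + 2·5/12 = 163/132 > 1 (supercritical), so q < 1. The extinction probability is the smaller root: q = (2/11)/(5/12) = 24/55.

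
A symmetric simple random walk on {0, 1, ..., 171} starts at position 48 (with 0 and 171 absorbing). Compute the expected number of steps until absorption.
E[τ | X_0 = 48] = 5904

Let v_k = E[τ | X_0 = k]. Boundary: v_0 = v_171 = 0. Recurrence: v_k = 1 + (v_{k-1} + v_{k+1})/2 for 1 ≤ k ≤ 170. The particular solution to v_k − (v_{k-1} + v_{k+1})/2 = 1 is v_k = −k^2. Adding homogeneous solution A + B k and matching boundaries gives v_k = k (171 − k). Substituting k = 48: v_48 = 48 · 123 = 5904.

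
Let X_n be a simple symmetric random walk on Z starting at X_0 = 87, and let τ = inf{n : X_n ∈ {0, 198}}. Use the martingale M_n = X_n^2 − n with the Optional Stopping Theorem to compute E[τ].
E[τ] = 9657

M_n = X_n^2 − n is a martingale (since E[X_{n+1}^2 | F_n] = X_n^2 + 1). By OST (τ has finite mean in a bounded region), E[M_τ] = E[M_0] = X_0^2 − 0 = 87^2 = 7569. Also E[M_τ] = E[X_τ^2] − E[τ]. The walk exits at 0 or 198, with P(hit 198 first) = 87/198, so E[X_τ^2] = 198^2 · 87/198 + 0 = 17226. Thus E[τ] = E[X_τ^2] − E[M_τ] = 17226 − 7569 = 9657 = 87(198 − 87) = 9657.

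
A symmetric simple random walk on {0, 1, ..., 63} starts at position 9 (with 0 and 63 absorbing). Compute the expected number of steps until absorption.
E[τ | X_0 = 9] = 486

Let v_k = E[τ | X_0 = k]. Boundary: v_0 = v_63 = 0. Recurrence: v_k = 1 + (v_{k-1} + v_{k+1})/2 for 1 ≤ k ≤ 62. The particular solution to v_k − (v_{k-1} + v_{k+1})/2 = 1 is v_k = −k^2. Adding homogeneous solution A + B k and matching boundaries gives v_k = k (63 − k). Substituting k = 9: v_9 = 9 · 54 = 486.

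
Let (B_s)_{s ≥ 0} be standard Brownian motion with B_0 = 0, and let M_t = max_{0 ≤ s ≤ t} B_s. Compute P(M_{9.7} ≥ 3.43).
P(M_{9.7} ≥ 3.43) = 2·P(B_{9.7} ≥ 3.43) = 2(1 − Φ(3.43/√9.7)) ≈ 0.2708

By the reflection principle for Brownian motion, P(M_t ≥ a) = 2 · P(B_t ≥ a) for a ≥ 0. Since B_t ~ N(0, t), P(B_t ≥ 3.43) = 1 − Φ(3.43/√t) = 1 − Φ(3.43/√9.7) = 1 − Φ(1.1013). So
  P(M_{9.7} ≥ 3.43) = 2(1 − Φ(1.1013)) ≈ 0.2708.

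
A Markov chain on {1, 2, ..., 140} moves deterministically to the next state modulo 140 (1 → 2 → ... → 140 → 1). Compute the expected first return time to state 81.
E[T_81 | X_0 = 81] = 140

The chain cycles deterministically, so starting at state 81 it returns in exactly 140 steps. Equivalently, the stationary distribution is uniform π_j = 1/140 for every state j, so by Kac's formula E[T_81] = 1/π_81 = 140.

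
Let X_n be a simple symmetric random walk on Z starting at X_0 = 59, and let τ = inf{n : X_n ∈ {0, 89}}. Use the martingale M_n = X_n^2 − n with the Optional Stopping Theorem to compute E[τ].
E[τ] = 1770

M_n = X_n^2 − n is a martingale (since E[X_{n+1}^2 | F_n] = X_n^2 + 1). By OST (τ has finite mean in a bounded region), E[M_τ] = E[M_0] = X_0^2 − 0 = 59^2 = 3481. Also E[M_τ] = E[X_τ^2] − E[τ]. The walk exits at 0 or 89, with P(hit 89 first) = 59/89, so E[X_τ^2] = 89^2 · 59/89 + 0 = 5251. Thus E[τ] = E[X_τ^2] − E[M_τ] = 5251 − 3481 = 1770 = 59(89 − 59) = 1770.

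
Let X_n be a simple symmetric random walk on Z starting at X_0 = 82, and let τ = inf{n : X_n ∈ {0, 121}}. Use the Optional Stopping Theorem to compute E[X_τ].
E[X_τ] = 82

X_n is a martingale and τ is a bounded-mean stopping time (indeed τ is finite a.s. with bounded expectation since the walk is in a bounded region). By the OST, E[X_τ] = E[X_0] = 82. Equivalently: E[X_τ] = 121 · P(hit 121 first) + 0 · P(hit 0 first) = 121 · (82/121) = 82.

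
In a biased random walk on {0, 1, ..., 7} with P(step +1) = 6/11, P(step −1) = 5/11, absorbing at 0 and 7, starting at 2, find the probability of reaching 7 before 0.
P(hit 7 before 0) = (1 − (5/6)^2) / (1 − (5/6)^7) = 85536/201811

Let u_k denote P(reach 7 before 0 | start at k). Boundary: u_0 = 0, u_7 = 1. Recurrence: u_k = 6/11·u_{k+1} + 5/11·u_{k-1} for 1 ≤ k ≤ 6. Try u_k = A + B·r^k with r = q/p = (5/11)/(6/11) = 5/6. Substitution satisfies the recurrence; boundary conditions give:
  u_k = (1 − r^k) / (1 − r^N) = (1 − (5/6)^2) / (1 − (5/6)^7) = 85536/201811.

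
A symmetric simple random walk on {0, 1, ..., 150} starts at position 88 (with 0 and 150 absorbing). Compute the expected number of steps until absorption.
E[τ | X_0 = 88] = 5456

Let v_k = E[τ | X_0 = k]. Boundary: v_0 = v_150 = 0. Recurrence: v_k = 1 + (v_{k-1} + v_{k+1})/2 for 1 ≤ k ≤ 149. The particular solution to v_k − (v_{k-1} + v_{k+1})/2 = 1 is v_k = −k^2. Adding homogeneous solution A + B k and matching boundaries gives v_k = k (150 − k). Substituting k = 88: v_88 = 88 · 62 = 5456.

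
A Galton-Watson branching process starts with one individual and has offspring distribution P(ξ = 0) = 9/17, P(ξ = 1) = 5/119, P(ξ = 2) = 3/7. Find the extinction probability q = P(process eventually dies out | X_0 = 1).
q = 1

Mean offspring μ = 0·9/17 + 1·5/119 + 2·3/7 = 107/119 ≤ 1. For μ ≤ 1 with offspring not concentrated at 1, the Galton-Watson process goes extinct almost surely, so q = 1.
(Algebraic check: The pgf is f(s) = 9/17 + 5/119·s + 3/7·s². The extinction probability q is the smallest fixed point of f in [0, 1]. Setting s = f(s):
  3/7·s² + (5/119 − 1)·s + 9/17 = 0
  3/7·s² − (9/17 + 3/7)·s + 9/17 = 0
which factors as (s − 1)·(3/7·s − 9/17) = 0, giving roots s = 1 and s = (9/17)/(3/7) = 21/17. Since 21/17 ≥ 1, the smallest root in [0, 1] is s = 1.)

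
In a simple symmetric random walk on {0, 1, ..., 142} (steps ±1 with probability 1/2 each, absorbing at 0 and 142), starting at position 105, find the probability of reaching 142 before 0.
P(hit 142 before 0) = 105/142

Let u_k = P(hit 142 before 0 | start at k). Then u_0 = 0, u_142 = 1, and u_k = u_{k-1}/2 + u_{k+1}/2 for 1 ≤ k ≤ 141. This harmonic recurrence is solved by u_k = k/142, giving u_105 = 105/142.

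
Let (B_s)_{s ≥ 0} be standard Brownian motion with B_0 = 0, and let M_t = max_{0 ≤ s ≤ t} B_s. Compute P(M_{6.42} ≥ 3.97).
P(M_{6.42} ≥ 3.97) = 2·P(B_{6.42} ≥ 3.97) = 2(1 − Φ(3.97/√6.42)) ≈ 0.1172

By the reflection principle for Brownian motion, P(M_t ≥ a) = 2 · P(B_t ≥ a) for a ≥ 0. Since B_t ~ N(0, t), P(B_t ≥ 3.97) = 1 − Φ(3.97/√t) = 1 − Φ(3.97/√6.42) = 1 − Φ(1.5668). So
  P(M_{6.42} ≥ 3.97) = 2(1 − Φ(1.5668)) ≈ 0.1172.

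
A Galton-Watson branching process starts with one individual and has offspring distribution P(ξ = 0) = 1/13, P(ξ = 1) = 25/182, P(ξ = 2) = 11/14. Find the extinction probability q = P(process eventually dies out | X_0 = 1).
q = 14/143

The pgf is f(s) = 1/13 + 25/182·s + 11/14·s². The extinction probability q is the smallest fixed point of f in [0, 1]. Setting s = f(s):
  11/14·s² + (25/182 − 1)·s + 1/13 = 0
  11/14·s² − (1/13 + 11/14)·s + 1/13 = 0
which factors as (s − 1)·(11/14·s − 1/13) = 0, giving roots s = 1 and s = (1/13)/(11/14) = 14/143.
Mean offspring μ = 25/182 + 2·11/14 = 311/182 > 1 (supercritical), so q < 1. The extinction probability is the smaller root: q = (1/13)/(11/14) = 14/143.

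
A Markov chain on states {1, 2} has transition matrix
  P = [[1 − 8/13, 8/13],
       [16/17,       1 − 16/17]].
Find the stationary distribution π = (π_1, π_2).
π_1 = 26/43, π_2 = 17/43

Solve πP = π with π_1 + π_2 = 1. From πP = π: π_1 · (1 − 8/13) + π_2 · 16/17 = π_1 ⇒ π_2 · 16/17 = π_1 · 8/13 ⇒ π_2/π_1 = (8/13)/(16/17) = 17/26. Together with π_1 + π_2 = 1:
  π_1 = (16/17)/(8/13 + 16/17) = (16/17)/(344/221) = 26/43,
  π_2 = (8/13)/(8/13 + 16/17) = (8/13)/(344/221) = 17/43.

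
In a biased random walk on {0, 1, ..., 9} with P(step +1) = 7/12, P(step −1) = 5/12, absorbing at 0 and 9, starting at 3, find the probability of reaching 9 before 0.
P(hit 9 before 0) = (1 − (5/7)^3) / (1 − (5/7)^9) = 117649/176149

Let u_k denote P(reach 9 before 0 | start at k). Boundary: u_0 = 0, u_9 = 1. Recurrence: u_k = 7/12·u_{k+1} + 5/12·u_{k-1} for 1 ≤ k ≤ 8. Try u_k = A + B·r^k with r = q/p = (5/12)/(7/12) = 5/7. Substitution satisfies the recurrence; boundary conditions give:
  u_k = (1 − r^k) / (1 − r^N) = (1 − (5/7)^3) / (1 − (5/7)^9) = 117649/176149.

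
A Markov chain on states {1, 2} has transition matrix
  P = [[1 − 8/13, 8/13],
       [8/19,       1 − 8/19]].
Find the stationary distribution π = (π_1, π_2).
π_1 = 13/32, π_2 = 19/32

Solve πP = π with π_1 + π_2 = 1. From πP = π: π_1 · (1 − 8/13) + π_2 · 8/19 = π_1 ⇒ π_2 · 8/19 = π_1 · 8/13 ⇒ π_2/π_1 = (8/13)/(8/19) = 19/13. Together with π_1 + π_2 = 1:
  π_1 = (8/19)/(8/13 + 8/19) = (8/19)/(256/247) = 13/32,
  π_2 = (8/13)/(8/13 + 8/19) = (8/13)/(256/247) = 19/32.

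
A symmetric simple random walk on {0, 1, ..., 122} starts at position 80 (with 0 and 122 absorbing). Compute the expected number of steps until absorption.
E[τ | X_0 = 80] = 3360

Let v_k = E[τ | X_0 = k]. Boundary: v_0 = v_122 = 0. Recurrence: v_k = 1 + (v_{k-1} + v_{k+1})/2 for 1 ≤ k ≤ 121. The particular solution to v_k − (v_{k-1} + v_{k+1})/2 = 1 is v_k = −k^2. Adding homogeneous solution A + B k and matching boundaries gives v_k = k (122 − k). Substituting k = 80: v_80 = 80 · 42 = 3360.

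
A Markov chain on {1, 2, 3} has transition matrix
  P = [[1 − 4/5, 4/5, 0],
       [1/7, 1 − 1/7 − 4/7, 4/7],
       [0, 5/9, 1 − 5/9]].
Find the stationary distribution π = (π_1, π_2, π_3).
π = (25/309, 140/309, 48/103)

This is a birth-death chain on three states, which satisfies detailed balance: π_1 · P_{12} = π_2 · P_{21} and π_2 · P_{23} = π_3 · P_{32}.
From π_1 · 4/5 = π_2 · 1/7: π_2/π_1 = (4/5)/(1/7) = 28/5.
From π_2 · 4/7 = π_3 · 5/9: π_3/π_2 = (4/7)/(5/9) = 36/35.
Take π_1 proportional to 1; then unnormalized π = (1, 28/5, 144/25). Normalize by dividing by the sum 309/25:
  π = (25/309, 140/309, 48/103).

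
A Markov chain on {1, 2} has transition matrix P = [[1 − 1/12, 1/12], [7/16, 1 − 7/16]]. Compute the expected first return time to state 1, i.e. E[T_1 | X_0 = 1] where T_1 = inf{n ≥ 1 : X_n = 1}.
E[T_1 | X_0 = 1] = 1/π_1 = 25/21

For an irreducible recurrent Markov chain with stationary distribution π, E[T_i | X_0 = i] = 1/π_i (Kac's formula). Here π_1 = (7/16)/(1/12 + 7/16) = (7/16)/(25/48) = 21/25, so E[T_1 | X_0 = 1] = 1/π_1 = (1/12 + 7/16)/(7/16) = (25/48)/(7/16) = 25/21.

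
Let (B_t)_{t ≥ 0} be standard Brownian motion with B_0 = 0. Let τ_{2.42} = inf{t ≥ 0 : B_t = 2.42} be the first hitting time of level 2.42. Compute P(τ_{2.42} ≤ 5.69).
P(τ_{2.42} ≤ 5.69) = 2(1 − Φ(2.42/√5.69)) = 2(1 − Φ(1.0145)) ≈ 0.3103

By the reflection principle for standard BM, P(τ_b ≤ t) = 2 · P(B_t ≥ b). Since B_t ~ N(0, t), P(B_t ≥ 2.42) = 1 − Φ(2.42/√t) = 1 − Φ(2.42/√5.69) = 1 − Φ(1.0145) ≈ 0.15517. Doubling: P(τ_{2.42} ≤ 5.69) ≈ 2 · 0.15517 = 0.31034 ≈ 0.3103.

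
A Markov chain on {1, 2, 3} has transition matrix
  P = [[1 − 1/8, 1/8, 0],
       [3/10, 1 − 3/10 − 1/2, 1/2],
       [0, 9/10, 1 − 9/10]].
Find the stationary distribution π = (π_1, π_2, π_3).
π = (54/89, 45/178, 25/178)

This is a birth-death chain on three states, which satisfies detailed balance: π_1 · P_{12} = π_2 · P_{21} and π_2 · P_{23} = π_3 · P_{32}.
From π_1 · 1/8 = π_2 · 3/10: π_2/π_1 = (1/8)/(3/10) = 5/12.
From π_2 · 1/2 = π_3 · 9/10: π_3/π_2 = (1/2)/(9/10) = 5/9.
Take π_1 proportional to 1; then unnormalized π = (1, 5/12, 25/108). Normalize by dividing by the sum 89/54:
  π = (54/89, 45/178, 25/178).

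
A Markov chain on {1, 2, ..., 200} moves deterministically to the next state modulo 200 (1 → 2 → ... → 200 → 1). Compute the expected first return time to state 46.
E[T_46 | X_0 = 46] = 200

The chain cycles deterministically, so starting at state 46 it returns in exactly 200 steps. Equivalently, the stationary distribution is uniform π_j = 1/200 for every state j, so by Kac's formula E[T_46] = 1/π_46 = 200.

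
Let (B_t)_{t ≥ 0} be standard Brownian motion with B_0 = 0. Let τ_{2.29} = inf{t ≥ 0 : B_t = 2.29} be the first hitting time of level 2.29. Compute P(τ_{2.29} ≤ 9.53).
P(τ_{2.29} ≤ 9.53) = 2(1 − Φ(2.29/√9.53)) = 2(1 − Φ(0.7418)) ≈ 0.4582

By the reflection principle for standard BM, P(τ_b ≤ t) = 2 · P(B_t ≥ b). Since B_t ~ N(0, t), P(B_t ≥ 2.29) = 1 − Φ(2.29/√t) = 1 − Φ(2.29/√9.53) = 1 − Φ(0.7418) ≈ 0.22910. Doubling: P(τ_{2.29} ≤ 9.53) ≈ 2 · 0.22910 = 0.45820 ≈ 0.4582.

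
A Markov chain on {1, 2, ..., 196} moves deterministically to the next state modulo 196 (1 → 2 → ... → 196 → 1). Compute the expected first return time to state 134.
E[T_134 | X_0 = 134] = 196

The chain cycles deterministically, so starting at state 134 it returns in exactly 196 steps. Equivalently, the stationary distribution is uniform π_j = 1/196 for every state j, so by Kac's formula E[T_134] = 1/π_134 = 196.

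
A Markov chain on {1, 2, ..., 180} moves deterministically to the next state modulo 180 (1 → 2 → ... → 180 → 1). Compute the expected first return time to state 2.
E[T_2 | X_0 = 2] = 180

The chain cycles deterministically, so starting at state 2 it returns in exactly 180 steps. Equivalently, the stationary distribution is uniform π_j = 1/180 for every state j, so by Kac's formula E[T_2] = 1/π_2 = 180.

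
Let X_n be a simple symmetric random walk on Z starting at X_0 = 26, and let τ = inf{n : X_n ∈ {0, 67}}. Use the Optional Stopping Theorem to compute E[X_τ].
E[X_τ] = 26

X_n is a martingale and τ is a bounded-mean stopping time (indeed τ is finite a.s. with bounded expectation since the walk is in a bounded region). By the OST, E[X_τ] = E[X_0] = 26. Equivalently: E[X_τ] = 67 · P(hit 67 first) + 0 · P(hit 0 first) = 67 · (26/67) = 26.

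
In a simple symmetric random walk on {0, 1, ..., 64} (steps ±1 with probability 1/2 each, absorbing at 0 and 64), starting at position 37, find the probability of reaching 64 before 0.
P(hit 64 before 0) = 37/64

Let u_k = P(hit 64 before 0 | start at k). Then u_0 = 0, u_64 = 1, and u_k = u_{k-1}/2 + u_{k+1}/2 for 1 ≤ k ≤ 63. This harmonic recurrence is solved by u_k = k/64, giving u_37 = 37/64.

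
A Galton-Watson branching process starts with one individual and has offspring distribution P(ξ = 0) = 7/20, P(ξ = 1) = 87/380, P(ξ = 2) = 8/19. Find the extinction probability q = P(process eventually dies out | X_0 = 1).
q = 133/160

The pgf is f(s) = 7/20 + 87/380·s + 8/19·s². The extinction probability q is the smallest fixed point of f in [0, 1]. Setting s = f(s):
  8/19·s² + (87/380 − 1)·s + 7/20 = 0
  8/19·s² − (7/20 + 8/19)·s + 7/20 = 0
which factors as (s − 1)·(8/19·s − 7/20) = 0, giving roots s = 1 and s = (7/20)/(8/19) = 133/160.
Mean offspring μ = 87/380 + 2·8/19 = 407/380 > 1 (supercritical), so q < 1. The extinction probability is the smaller root: q = (7/20)/(8/19) = 133/160.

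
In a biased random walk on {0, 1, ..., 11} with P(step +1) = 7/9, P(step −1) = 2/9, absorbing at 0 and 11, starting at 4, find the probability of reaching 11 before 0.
P(hit 11 before 0) = (1 − (2/7)^4) / (1 − (2/7)^11) = 392830011/395464939

Let u_k denote P(reach 11 before 0 | start at k). Boundary: u_0 = 0, u_11 = 1. Recurrence: u_k = 7/9·u_{k+1} + 2/9·u_{k-1} for 1 ≤ k ≤ 10. Try u_k = A + B·r^k with r = q/p = (2/9)/(7/9) = 2/7. Substitution satisfies the recurrence; boundary conditions give:
  u_k = (1 − r^k) / (1 − r^N) = (1 − (2/7)^4) / (1 − (2/7)^11) = 392830011/395464939.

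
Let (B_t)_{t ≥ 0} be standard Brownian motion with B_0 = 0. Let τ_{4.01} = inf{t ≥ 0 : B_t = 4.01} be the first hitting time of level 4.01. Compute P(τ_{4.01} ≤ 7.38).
P(τ_{4.01} ≤ 7.38) = 2(1 − Φ(4.01/√7.38)) = 2(1 − Φ(1.4761)) ≈ 0.1399

By the reflection principle for standard BM, P(τ_b ≤ t) = 2 · P(B_t ≥ b). Since B_t ~ N(0, t), P(B_t ≥ 4.01) = 1 − Φ(4.01/√t) = 1 − Φ(4.01/√7.38) = 1 − Φ(1.4761) ≈ 0.06996. Doubling: P(τ_{4.01} ≤ 7.38) ≈ 2 · 0.06996 = 0.13992 ≈ 0.1399.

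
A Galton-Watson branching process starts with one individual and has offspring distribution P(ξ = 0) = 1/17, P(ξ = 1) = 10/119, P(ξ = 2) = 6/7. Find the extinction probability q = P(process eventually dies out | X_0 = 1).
q = 7/102

The pgf is f(s) = 1/17 + 10/119·s + 6/7·s². The extinction probability q is the smallest fixed point of f in [0, 1]. Setting s = f(s):
  6/7·s² + (10/119 − 1)·s + 1/17 = 0
  6/7·s² − (1/17 + 6/7)·s + 1/17 = 0
which factors as (s − 1)·(6/7·s − 1/17) = 0, giving roots s = 1 and s = (1/17)/(6/7) = 7/102.
Mean offspring μ = 10/119 + 2·6/7 = 214/119 > 1 (supercritical), so q < 1. The extinction probability is the smaller root: q = (1/17)/(6/7) = 7/102.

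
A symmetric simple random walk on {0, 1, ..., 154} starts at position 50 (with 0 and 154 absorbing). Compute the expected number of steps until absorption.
E[τ | X_0 = 50] = 5200

Let v_k = E[τ | X_0 = k]. Boundary: v_0 = v_154 = 0. Recurrence: v_k = 1 + (v_{k-1} + v_{k+1})/2 for 1 ≤ k ≤ 153. The particular solution to v_k − (v_{k-1} + v_{k+1})/2 = 1 is v_k = −k^2. Adding homogeneous solution A + B k and matching boundaries gives v_k = k (154 − k). Substituting k = 50: v_50 = 50 · 104 = 5200.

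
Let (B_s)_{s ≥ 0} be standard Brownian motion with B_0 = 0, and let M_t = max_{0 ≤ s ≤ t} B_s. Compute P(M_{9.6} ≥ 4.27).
P(M_{9.6} ≥ 4.27) = 2·P(B_{9.6} ≥ 4.27) = 2(1 − Φ(4.27/√9.6)) ≈ 0.1682

By the reflection principle for Brownian motion, P(M_t ≥ a) = 2 · P(B_t ≥ a) for a ≥ 0. Since B_t ~ N(0, t), P(B_t ≥ 4.27) = 1 − Φ(4.27/√t) = 1 − Φ(4.27/√9.6) = 1 − Φ(1.3781). So
  P(M_{9.6} ≥ 4.27) = 2(1 − Φ(1.3781)) ≈ 0.1682.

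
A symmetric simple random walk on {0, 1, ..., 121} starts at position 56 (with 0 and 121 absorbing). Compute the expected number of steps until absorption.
E[τ | X_0 = 56] = 3640

Let v_k = E[τ | X_0 = k]. Boundary: v_0 = v_121 = 0. Recurrence: v_k = 1 + (v_{k-1} + v_{k+1})/2 for 1 ≤ k ≤ 120. The particular solution to v_k − (v_{k-1} + v_{k+1})/2 = 1 is v_k = −k^2. Adding homogeneous solution A + B k and matching boundaries gives v_k = k (121 − k). Substituting k = 56: v_56 = 56 · 65 = 3640.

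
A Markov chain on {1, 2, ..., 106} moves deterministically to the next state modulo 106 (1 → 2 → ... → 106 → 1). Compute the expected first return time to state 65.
E[T_65 | X_0 = 65] = 106

The chain cycles deterministically, so starting at state 65 it returns in exactly 106 steps. Equivalently, the stationary distribution is uniform π_j = 1/106 for every state j, so by Kac's formula E[T_65] = 1/π_65 = 106.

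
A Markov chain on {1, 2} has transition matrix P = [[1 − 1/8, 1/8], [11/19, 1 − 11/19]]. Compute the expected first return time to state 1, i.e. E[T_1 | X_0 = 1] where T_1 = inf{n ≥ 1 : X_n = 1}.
E[T_1 | X_0 = 1] = 1/π_1 = 107/88

For an irreducible recurrent Markov chain with stationary distribution π, E[T_i | X_0 = i] = 1/π_i (Kac's formula). Here π_1 = (11/19)/(1/8 + 11/19) = (11/19)/(107/152) = 88/107, so E[T_1 | X_0 = 1] = 1/π_1 = (1/8 + 11/19)/(11/19) = (107/152)/(11/19) = 107/88.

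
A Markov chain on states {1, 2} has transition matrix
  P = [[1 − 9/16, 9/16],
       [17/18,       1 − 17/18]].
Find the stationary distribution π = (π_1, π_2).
π_1 = 136/217, π_2 = 81/217

Solve πP = π with π_1 + π_2 = 1. From πP = π: π_1 · (1 − 9/16) + π_2 · 17/18 = π_1 ⇒ π_2 · 17/18 = π_1 · 9/16 ⇒ π_2/π_1 = (9/16)/(17/18) = 81/136. Together with π_1 + π_2 = 1:
  π_1 = (17/18)/(9/16 + 17/18) = (17/18)/(217/144) = 136/217,
  π_2 = (9/16)/(9/16 + 17/18) = (9/16)/(217/144) = 81/217.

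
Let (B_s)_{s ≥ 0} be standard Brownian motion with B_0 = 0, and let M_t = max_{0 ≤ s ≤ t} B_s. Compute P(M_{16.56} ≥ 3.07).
P(M_{16.56} ≥ 3.07) = 2·P(B_{16.56} ≥ 3.07) = 2(1 − Φ(3.07/√16.56)) ≈ 0.4506

By the reflection principle for Brownian motion, P(M_t ≥ a) = 2 · P(B_t ≥ a) for a ≥ 0. Since B_t ~ N(0, t), P(B_t ≥ 3.07) = 1 − Φ(3.07/√t) = 1 − Φ(3.07/√16.56) = 1 − Φ(0.7544). So
  P(M_{16.56} ≥ 3.07) = 2(1 − Φ(0.7544)) ≈ 0.4506.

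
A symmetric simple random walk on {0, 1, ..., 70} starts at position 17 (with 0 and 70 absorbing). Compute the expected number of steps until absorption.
E[τ | X_0 = 17] = 901

Let v_k = E[τ | X_0 = k]. Boundary: v_0 = v_70 = 0. Recurrence: v_k = 1 + (v_{k-1} + v_{k+1})/2 for 1 ≤ k ≤ 69. The particular solution to v_k − (v_{k-1} + v_{k+1})/2 = 1 is v_k = −k^2. Adding homogeneous solution A + B k and matching boundaries gives v_k = k (70 − k). Substituting k = 17: v_17 = 17 · 53 = 901.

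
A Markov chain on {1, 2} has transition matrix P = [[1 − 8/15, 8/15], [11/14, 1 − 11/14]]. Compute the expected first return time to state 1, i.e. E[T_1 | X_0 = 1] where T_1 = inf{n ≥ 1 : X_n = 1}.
E[T_1 | X_0 = 1] = 1/π_1 = 277/165

For an irreducible recurrent Markov chain with stationary distribution π, E[T_i | X_0 = i] = 1/π_i (Kac's formula). Here π_1 = (11/14)/(8/15 + 11/14) = (11/14)/(277/210) = 165/277, so E[T_1 | X_0 = 1] = 1/π_1 = (8/15 + 11/14)/(11/14) = (277/210)/(11/14) = 277/165.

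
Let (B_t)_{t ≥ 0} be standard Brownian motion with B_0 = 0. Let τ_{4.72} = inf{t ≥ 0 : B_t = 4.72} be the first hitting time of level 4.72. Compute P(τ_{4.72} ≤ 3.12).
P(τ_{4.72} ≤ 3.12) = 2(1 − Φ(4.72/√3.12)) = 2(1 − Φ(2.6722)) ≈ 0.0075

By the reflection principle for standard BM, P(τ_b ≤ t) = 2 · P(B_t ≥ b). Since B_t ~ N(0, t), P(B_t ≥ 4.72) = 1 − Φ(4.72/√t) = 1 − Φ(4.72/√3.12) = 1 − Φ(2.6722) ≈ 0.00377. Doubling: P(τ_{4.72} ≤ 3.12) ≈ 2 · 0.00377 = 0.00754 ≈ 0.0075.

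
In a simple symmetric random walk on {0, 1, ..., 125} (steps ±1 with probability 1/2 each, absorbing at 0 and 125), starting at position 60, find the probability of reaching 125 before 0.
P(hit 125 before 0) = 60/125 = 12/25

Let u_k = P(hit 125 before 0 | start at k). Then u_0 = 0, u_125 = 1, and u_k = u_{k-1}/2 + u_{k+1}/2 for 1 ≤ k ≤ 124. This harmonic recurrence is solved by u_k = k/125, giving u_60 = 60/125 = 12/25.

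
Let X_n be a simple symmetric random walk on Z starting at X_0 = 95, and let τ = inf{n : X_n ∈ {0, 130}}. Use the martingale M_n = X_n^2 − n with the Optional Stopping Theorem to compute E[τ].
E[τ] = 3325

M_n = X_n^2 − n is a martingale (since E[X_{n+1}^2 | F_n] = X_n^2 + 1). By OST (τ has finite mean in a bounded region), E[M_τ] = E[M_0] = X_0^2 − 0 = 95^2 = 9025. Also E[M_τ] = E[X_τ^2] − E[τ]. The walk exits at 0 or 130, with P(hit 130 first) = 95/130, so E[X_τ^2] = 130^2 · 95/130 + 0 = 12350. Thus E[τ] = E[X_τ^2] − E[M_τ] = 12350 − 9025 = 3325 = 95(130 − 95) = 3325.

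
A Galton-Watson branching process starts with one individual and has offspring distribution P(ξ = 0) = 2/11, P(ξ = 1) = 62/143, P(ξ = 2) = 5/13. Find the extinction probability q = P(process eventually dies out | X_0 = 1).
q = 26/55

The pgf is f(s) = 2/11 + 62/143·s + 5/13·s². The extinction probability q is the smallest fixed point of f in [0, 1]. Setting s = f(s):
  5/13·s² + (62/143 − 1)·s + 2/11 = 0
  5/13·s² − (2/11 + 5/13)·s + 2/11 = 0
which factors as (s − 1)·(5/13·s − 2/11) = 0, giving roots s = 1 and s = (2/11)/(5/13) = 26/55.
Mean offspring μ = 62/143 + 2·5/13 = 172/143 > 1 (supercritical), so q < 1. The extinction probability is the smaller root: q = (2/11)/(5/13) = 26/55.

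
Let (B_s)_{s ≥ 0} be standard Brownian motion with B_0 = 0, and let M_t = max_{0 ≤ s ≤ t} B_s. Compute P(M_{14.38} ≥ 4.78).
P(M_{14.38} ≥ 4.78) = 2·P(B_{14.38} ≥ 4.78) = 2(1 − Φ(4.78/√14.38)) ≈ 0.2075

By the reflection principle for Brownian motion, P(M_t ≥ a) = 2 · P(B_t ≥ a) for a ≥ 0. Since B_t ~ N(0, t), P(B_t ≥ 4.78) = 1 − Φ(4.78/√t) = 1 − Φ(4.78/√14.38) = 1 − Φ(1.2605). So
  P(M_{14.38} ≥ 4.78) = 2(1 − Φ(1.2605)) ≈ 0.2075.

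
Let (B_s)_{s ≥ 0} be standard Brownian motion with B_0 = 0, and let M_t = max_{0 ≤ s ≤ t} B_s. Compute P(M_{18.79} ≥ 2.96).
P(M_{18.79} ≥ 2.96) = 2·P(B_{18.79} ≥ 2.96) = 2(1 − Φ(2.96/√18.79)) ≈ 0.4947

By the reflection principle for Brownian motion, P(M_t ≥ a) = 2 · P(B_t ≥ a) for a ≥ 0. Since B_t ~ N(0, t), P(B_t ≥ 2.96) = 1 − Φ(2.96/√t) = 1 − Φ(2.96/√18.79) = 1 − Φ(0.6829). So
  P(M_{18.79} ≥ 2.96) = 2(1 − Φ(0.6829)) ≈ 0.4947.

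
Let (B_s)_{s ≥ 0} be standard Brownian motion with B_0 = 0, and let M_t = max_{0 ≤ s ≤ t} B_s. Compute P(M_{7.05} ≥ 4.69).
P(M_{7.05} ≥ 4.69) = 2·P(B_{7.05} ≥ 4.69) = 2(1 − Φ(4.69/√7.05)) ≈ 0.0773

By the reflection principle for Brownian motion, P(M_t ≥ a) = 2 · P(B_t ≥ a) for a ≥ 0. Since B_t ~ N(0, t), P(B_t ≥ 4.69) = 1 − Φ(4.69/√t) = 1 − Φ(4.69/√7.05) = 1 − Φ(1.7664). So
  P(M_{7.05} ≥ 4.69) = 2(1 − Φ(1.7664)) ≈ 0.0773.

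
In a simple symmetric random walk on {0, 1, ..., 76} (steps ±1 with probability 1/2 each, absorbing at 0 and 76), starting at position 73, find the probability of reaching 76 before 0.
P(hit 76 before 0) = 73/76

Let u_k = P(hit 76 before 0 | start at k). Then u_0 = 0, u_76 = 1, and u_k = u_{k-1}/2 + u_{k+1}/2 for 1 ≤ k ≤ 75. This harmonic recurrence is solved by u_k = k/76, giving u_73 = 73/76.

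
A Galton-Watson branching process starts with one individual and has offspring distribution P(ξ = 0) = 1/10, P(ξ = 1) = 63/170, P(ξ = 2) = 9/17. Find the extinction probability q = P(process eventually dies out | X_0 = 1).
q = 17/90

The pgf is f(s) = 1/10 + 63/170·s + 9/17·s². The extinction probability q is the smallest fixed point of f in [0, 1]. Setting s = f(s):
  9/17·s² + (63/170 − 1)·s + 1/10 = 0
  9/17·s² − (1/10 + 9/17)·s + 1/10 = 0
which factors as (s − 1)·(9/17·s − 1/10) = 0, giving roots s = 1 and s = (1/10)/(9/17) = 17/90.
Mean offspring μ = 63/170 + 2·9/17 = 243/170 > 1 (supercritical), so q < 1. The extinction probability is the smaller root: q = (1/10)/(9/17) = 17/90.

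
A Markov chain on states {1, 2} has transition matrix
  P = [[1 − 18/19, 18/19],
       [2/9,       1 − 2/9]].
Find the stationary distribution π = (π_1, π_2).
π_1 = 19/100, π_2 = 81/100

Solve πP = π with π_1 + π_2 = 1. From πP = π: π_1 · (1 − 18/19) + π_2 · 2/9 = π_1 ⇒ π_2 · 2/9 = π_1 · 18/19 ⇒ π_2/π_1 = (18/19)/(2/9) = 81/19. Together with π_1 + π_2 = 1:
  π_1 = (2/9)/(18/19 + 2/9) = (2/9)/(200/171) = 19/100,
  π_2 = (18/19)/(18/19 + 2/9) = (18/19)/(200/171) = 81/100.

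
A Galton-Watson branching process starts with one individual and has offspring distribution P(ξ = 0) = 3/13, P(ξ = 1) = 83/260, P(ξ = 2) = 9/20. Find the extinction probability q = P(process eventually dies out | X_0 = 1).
q = 20/39

The pgf is f(s) = 3/13 + 83/260·s + 9/20·s². The extinction probability q is the smallest fixed point of f in [0, 1]. Setting s = f(s):
  9/20·s² + (83/260 − 1)·s + 3/13 = 0
  9/20·s² − (3/13 + 9/20)·s + 3/13 = 0
which factors as (s − 1)·(9/20·s − 3/13) = 0, giving roots s = 1 and s = (3/13)/(9/20) = 20/39.
Mean offspring μ = 83/260 + 2·9/20 = 317/260 > 1 (supercritical), so q < 1. The extinction probability is the smaller root: q = (3/13)/(9/20) = 20/39.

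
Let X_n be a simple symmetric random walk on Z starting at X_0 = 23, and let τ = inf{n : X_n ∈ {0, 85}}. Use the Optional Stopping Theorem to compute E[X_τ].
E[X_τ] = 23

X_n is a martingale and τ is a bounded-mean stopping time (indeed τ is finite a.s. with bounded expectation since the walk is in a bounded region). By the OST, E[X_τ] = E[X_0] = 23. Equivalently: E[X_τ] = 85 · P(hit 85 first) + 0 · P(hit 0 first) = 85 · (23/85) = 23.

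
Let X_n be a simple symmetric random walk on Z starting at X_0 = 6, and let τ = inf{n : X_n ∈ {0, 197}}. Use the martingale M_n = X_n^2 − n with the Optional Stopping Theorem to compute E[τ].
E[τ] = 1146

M_n = X_n^2 − n is a martingale (since E[X_{n+1}^2 | F_n] = X_n^2 + 1). By OST (τ has finite mean in a bounded region), E[M_τ] = E[M_0] = X_0^2 − 0 = 6^2 = 36. Also E[M_τ] = E[X_τ^2] − E[τ]. The walk exits at 0 or 197, with P(hit 197 first) = 6/197, so E[X_τ^2] = 197^2 · 6/197 + 0 = 1182. Thus E[τ] = E[X_τ^2] − E[M_τ] = 1182 − 36 = 1146 = 6(197 − 6) = 1146.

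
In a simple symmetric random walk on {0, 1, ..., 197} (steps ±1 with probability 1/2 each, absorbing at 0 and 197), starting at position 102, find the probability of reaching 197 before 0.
P(hit 197 before 0) = 102/197

Let u_k = P(hit 197 before 0 | start at k). Then u_0 = 0, u_197 = 1, and u_k = u_{k-1}/2 + u_{k+1}/2 for 1 ≤ k ≤ 196. This harmonic recurrence is solved by u_k = k/197, giving u_102 = 102/197.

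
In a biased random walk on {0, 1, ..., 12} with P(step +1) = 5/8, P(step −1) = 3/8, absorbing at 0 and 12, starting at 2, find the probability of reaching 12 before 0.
P(hit 12 before 0) = (1 − (3/5)^2) / (1 − (3/5)^12) = 9765625/15225574

Let u_k denote P(reach 12 before 0 | start at k). Boundary: u_0 = 0, u_12 = 1. Recurrence: u_k = 5/8·u_{k+1} + 3/8·u_{k-1} for 1 ≤ k ≤ 11. Try u_k = A + B·r^k with r = q/p = (3/8)/(5/8) = 3/5. Substitution satisfies the recurrence; boundary conditions give:
  u_k = (1 − r^k) / (1 − r^N) = (1 − (3/5)^2) / (1 − (3/5)^12) = 9765625/15225574.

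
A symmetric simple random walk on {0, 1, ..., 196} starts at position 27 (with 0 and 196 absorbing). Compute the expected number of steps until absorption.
E[τ | X_0 = 27] = 4563

Let v_k = E[τ | X_0 = k]. Boundary: v_0 = v_196 = 0. Recurrence: v_k = 1 + (v_{k-1} + v_{k+1})/2 for 1 ≤ k ≤ 195. The particular solution to v_k − (v_{k-1} + v_{k+1})/2 = 1 is v_k = −k^2. Adding homogeneous solution A + B k and matching boundaries gives v_k = k (196 − k). Substituting k = 27: v_27 = 27 · 169 = 4563.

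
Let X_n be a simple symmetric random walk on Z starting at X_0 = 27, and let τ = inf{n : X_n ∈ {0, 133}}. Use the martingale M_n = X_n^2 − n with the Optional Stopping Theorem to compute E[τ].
E[τ] = 2862

M_n = X_n^2 − n is a martingale (since E[X_{n+1}^2 | F_n] = X_n^2 + 1). By OST (τ has finite mean in a bounded region), E[M_τ] = E[M_0] = X_0^2 − 0 = 27^2 = 729. Also E[M_τ] = E[X_τ^2] − E[τ]. The walk exits at 0 or 133, with P(hit 133 first) = 27/133, so E[X_τ^2] = 133^2 · 27/133 + 0 = 3591. Thus E[τ] = E[X_τ^2] − E[M_τ] = 3591 − 729 = 2862 = 27(133 − 27) = 2862.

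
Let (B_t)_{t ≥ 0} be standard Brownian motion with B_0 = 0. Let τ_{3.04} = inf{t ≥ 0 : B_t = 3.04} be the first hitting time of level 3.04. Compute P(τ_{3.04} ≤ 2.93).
P(τ_{3.04} ≤ 2.93) = 2(1 − Φ(3.04/√2.93)) = 2(1 − Φ(1.7760)) ≈ 0.0757

By the reflection principle for standard BM, P(τ_b ≤ t) = 2 · P(B_t ≥ b). Since B_t ~ N(0, t), P(B_t ≥ 3.04) = 1 − Φ(3.04/√t) = 1 − Φ(3.04/√2.93) = 1 − Φ(1.7760) ≈ 0.03787. Doubling: P(τ_{3.04} ≤ 2.93) ≈ 2 · 0.03787 = 0.07574 ≈ 0.0757.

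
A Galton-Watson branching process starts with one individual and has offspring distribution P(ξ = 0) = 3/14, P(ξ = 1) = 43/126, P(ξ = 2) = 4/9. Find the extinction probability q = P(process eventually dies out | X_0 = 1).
q = 27/56

The pgf is f(s) = 3/14 + 43/126·s + 4/9·s². The extinction probability q is the smallest fixed point of f in [0, 1]. Setting s = f(s):
  4/9·s² + (43/126 − 1)·s + 3/14 = 0
  4/9·s² − (3/14 + 4/9)·s + 3/14 = 0
which factors as (s − 1)·(4/9·s − 3/14) = 0, giving roots s = 1 and s = (3/14)/(4/9) = 27/56.
Mean offspring μ = 43/126 + 2·4/9 = 155/126 > 1 (supercritical), so q < 1. The extinction probability is the smaller root: q = (3/14)/(4/9) = 27/56.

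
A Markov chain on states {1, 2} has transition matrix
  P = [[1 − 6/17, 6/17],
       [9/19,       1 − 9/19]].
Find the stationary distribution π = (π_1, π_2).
π_1 = 51/89, π_2 = 38/89

Solve πP = π with π_1 + π_2 = 1. From πP = π: π_1 · (1 − 6/17) + π_2 · 9/19 = π_1 ⇒ π_2 · 9/19 = π_1 · 6/17 ⇒ π_2/π_1 = (6/17)/(9/19) = 38/51. Together with π_1 + π_2 = 1:
  π_1 = (9/19)/(6/17 + 9/19) = (9/19)/(267/323) = 51/89,
  π_2 = (6/17)/(6/17 + 9/19) = (6/17)/(267/323) = 38/89.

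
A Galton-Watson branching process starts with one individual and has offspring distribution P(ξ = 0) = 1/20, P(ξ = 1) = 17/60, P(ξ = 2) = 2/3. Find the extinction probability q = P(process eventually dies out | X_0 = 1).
q = 3/40

The pgf is f(s) = 1/20 + 17/60·s + 2/3·s². The extinction probability q is the smallest fixed point of f in [0, 1]. Setting s = f(s):
  2/3·s² + (17/60 − 1)·s + 1/20 = 0
  2/3·s² − (1/20 + 2/3)·s + 1/20 = 0
which factors as (s − 1)·(2/3·s − 1/20) = 0, giving roots s = 1 and s = (1/20)/(2/3) = 3/40.
Mean offspring μ = 17/60 + 2·2/3 = 97/60 > 1 (supercritical), so q < 1. The extinction probability is the smaller root: q = (1/20)/(2/3) = 3/40.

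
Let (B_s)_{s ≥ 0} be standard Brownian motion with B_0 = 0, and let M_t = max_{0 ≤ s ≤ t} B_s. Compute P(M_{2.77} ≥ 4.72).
P(M_{2.77} ≥ 4.72) = 2·P(B_{2.77} ≥ 4.72) = 2(1 − Φ(4.72/√2.77)) ≈ 0.0046

By the reflection principle for Brownian motion, P(M_t ≥ a) = 2 · P(B_t ≥ a) for a ≥ 0. Since B_t ~ N(0, t), P(B_t ≥ 4.72) = 1 − Φ(4.72/√t) = 1 − Φ(4.72/√2.77) = 1 − Φ(2.8360). So
  P(M_{2.77} ≥ 4.72) = 2(1 − Φ(2.8360)) ≈ 0.0046.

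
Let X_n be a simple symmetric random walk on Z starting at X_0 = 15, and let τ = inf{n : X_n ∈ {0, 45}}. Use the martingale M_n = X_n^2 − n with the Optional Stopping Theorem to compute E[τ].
E[τ] = 450

M_n = X_n^2 − n is a martingale (since E[X_{n+1}^2 | F_n] = X_n^2 + 1). By OST (τ has finite mean in a bounded region), E[M_τ] = E[M_0] = X_0^2 − 0 = 15^2 = 225. Also E[M_τ] = E[X_τ^2] − E[τ]. The walk exits at 0 or 45, with P(hit 45 first) = 15/45, so E[X_τ^2] = 45^2 · 15/45 + 0 = 675. Thus E[τ] = E[X_τ^2] − E[M_τ] = 675 − 225 = 450 = 15(45 − 15) = 450.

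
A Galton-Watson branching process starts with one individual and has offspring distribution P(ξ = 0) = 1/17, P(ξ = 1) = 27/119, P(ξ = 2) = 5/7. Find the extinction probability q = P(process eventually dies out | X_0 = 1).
q = 7/85

The pgf is f(s) = 1/17 + 27/119·s + 5/7·s². The extinction probability q is the smallest fixed point of f in [0, 1]. Setting s = f(s):
  5/7·s² + (27/119 − 1)·s + 1/17 = 0
  5/7·s² − (1/17 + 5/7)·s + 1/17 = 0
which factors as (s − 1)·(5/7·s − 1/17) = 0, giving roots s = 1 and s = (1/17)/(5/7) = 7/85.
Mean offspring μ = 27/119 + 2·5/7 = 197/119 > 1 (supercritical), so q < 1. The extinction probability is the smaller root: q = (1/17)/(5/7) = 7/85.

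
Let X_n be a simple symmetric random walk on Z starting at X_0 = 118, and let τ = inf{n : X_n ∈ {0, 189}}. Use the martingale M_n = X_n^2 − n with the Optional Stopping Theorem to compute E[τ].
E[τ] = 8378

M_n = X_n^2 − n is a martingale (since E[X_{n+1}^2 | F_n] = X_n^2 + 1). By OST (τ has finite mean in a bounded region), E[M_τ] = E[M_0] = X_0^2 − 0 = 118^2 = 13924. Also E[M_τ] = E[X_τ^2] − E[τ]. The walk exits at 0 or 189, with P(hit 189 first) = 118/189, so E[X_τ^2] = 189^2 · 118/189 + 0 = 22302. Thus E[τ] = E[X_τ^2] − E[M_τ] = 22302 − 13924 = 8378 = 118(189 − 118) = 8378.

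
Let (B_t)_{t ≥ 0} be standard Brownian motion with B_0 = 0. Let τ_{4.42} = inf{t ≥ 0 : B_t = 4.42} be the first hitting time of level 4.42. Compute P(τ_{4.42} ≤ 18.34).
P(τ_{4.42} ≤ 18.34) = 2(1 − Φ(4.42/√18.34)) = 2(1 − Φ(1.0321)) ≈ 0.3020

By the reflection principle for standard BM, P(τ_b ≤ t) = 2 · P(B_t ≥ b). Since B_t ~ N(0, t), P(B_t ≥ 4.42) = 1 − Φ(4.42/√t) = 1 − Φ(4.42/√18.34) = 1 − Φ(1.0321) ≈ 0.15101. Doubling: P(τ_{4.42} ≤ 18.34) ≈ 2 · 0.15101 = 0.30202 ≈ 0.3020.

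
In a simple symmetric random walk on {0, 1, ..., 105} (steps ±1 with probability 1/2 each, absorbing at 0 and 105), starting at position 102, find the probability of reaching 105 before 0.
P(hit 105 before 0) = 102/105 = 34/35

Let u_k = P(hit 105 before 0 | start at k). Then u_0 = 0, u_105 = 1, and u_k = u_{k-1}/2 + u_{k+1}/2 for 1 ≤ k ≤ 104. This harmonic recurrence is solved by u_k = k/105, giving u_102 = 102/105 = 34/35.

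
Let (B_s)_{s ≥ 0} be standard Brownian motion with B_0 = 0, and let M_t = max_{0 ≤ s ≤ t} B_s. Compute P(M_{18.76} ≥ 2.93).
P(M_{18.76} ≥ 2.93) = 2·P(B_{18.76} ≥ 2.93) = 2(1 − Φ(2.93/√18.76)) ≈ 0.4987

By the reflection principle for Brownian motion, P(M_t ≥ a) = 2 · P(B_t ≥ a) for a ≥ 0. Since B_t ~ N(0, t), P(B_t ≥ 2.93) = 1 − Φ(2.93/√t) = 1 − Φ(2.93/√18.76) = 1 − Φ(0.6765). So
  P(M_{18.76} ≥ 2.93) = 2(1 − Φ(0.6765)) ≈ 0.4987.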